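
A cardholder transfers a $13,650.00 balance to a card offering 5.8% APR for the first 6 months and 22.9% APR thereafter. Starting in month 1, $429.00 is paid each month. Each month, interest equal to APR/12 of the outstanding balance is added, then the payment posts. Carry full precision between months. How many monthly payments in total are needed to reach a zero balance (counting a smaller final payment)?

44 months

Promo months 1–6 at r₀ = 5.8%/12 = 0.00483333; months 7+ at r₁ = 22.9%/12 = 0.0190833.
After month 6: iterate B ← B·(1+r₀) − $429.00 for 6 months → $11,445.36.
Then at r₁ with $429.00/mo: n₂ = −ln(1 − r₁·B/P)/ln(1+r₁) ≈ 37.64 → 38 more payments.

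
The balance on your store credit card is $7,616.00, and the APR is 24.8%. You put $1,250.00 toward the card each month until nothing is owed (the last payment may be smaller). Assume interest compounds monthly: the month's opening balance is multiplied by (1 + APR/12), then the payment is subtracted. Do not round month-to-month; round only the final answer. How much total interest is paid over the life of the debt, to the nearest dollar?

Monthly rate r = 24.8%/12 = 2.06667% = 0.0206667.
Payoff takes n = ⌈−ln(1 − rB₀/P)/ln(1+r)⌉ = ⌈6.579⌉ = 7 payments; the last is $726.92.
Total paid = 6·$1,250.00 + $726.92 = $8,226.92.
Total interest = total paid − principal = $8,226.92 − $7,616.00 = $610.92.

$611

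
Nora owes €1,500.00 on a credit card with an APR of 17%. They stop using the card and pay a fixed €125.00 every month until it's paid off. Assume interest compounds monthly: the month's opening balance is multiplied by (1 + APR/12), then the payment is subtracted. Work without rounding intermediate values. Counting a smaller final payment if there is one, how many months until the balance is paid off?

Monthly rate r = 17%/12 = 1.41667% = 0.0141667.
Recurrence: B ← B·(1+r) − €125.00.
Month 1: interest €21.25; balance after payment €1,396.25.
Month 2: interest €19.78; balance after payment €1,291.03.
Closed form: n = −ln(1 − rB₀/P)/ln(1+r) = −ln(0.83)/ln(1.01417) ≈ 13.246, so the balance reaches zero during payment 14.

14 months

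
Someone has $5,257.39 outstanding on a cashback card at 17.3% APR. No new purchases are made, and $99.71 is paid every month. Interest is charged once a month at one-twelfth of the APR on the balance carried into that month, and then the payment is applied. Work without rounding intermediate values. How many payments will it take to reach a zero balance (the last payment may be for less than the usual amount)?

Monthly rate r = 17.3%/12 = 1.44167% = 0.0144167.
Recurrence: B ← B·(1+r) − $99.71.
Month 1: interest $75.79; balance after payment $5,233.47.
Month 2: interest $75.45; balance after payment $5,209.21.
Closed form: n = −ln(1 − rB₀/P)/ln(1+r) = −ln(0.23986)/ln(1.01442) ≈ 99.745, so the balance reaches zero during payment 100.

100 months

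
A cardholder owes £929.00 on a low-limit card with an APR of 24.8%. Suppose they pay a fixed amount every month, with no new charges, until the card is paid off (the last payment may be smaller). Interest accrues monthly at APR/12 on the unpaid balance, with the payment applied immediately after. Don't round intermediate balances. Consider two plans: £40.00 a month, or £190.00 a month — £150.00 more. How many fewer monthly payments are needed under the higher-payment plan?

Monthly rate r = 24.8%/12 = 2.06667% = 0.0206667.
At £40.00/mo: n = ⌈−ln(1 − rB₀/P)/ln(1+r)⌉ = 32 payments (last £38.65); total interest = total paid − £929.00 = £349.65.
At £190.00/mo: 6 payments (last £39.77); total interest £60.77.
Payments saved = 32 − 6 = 26.

26 fewer payments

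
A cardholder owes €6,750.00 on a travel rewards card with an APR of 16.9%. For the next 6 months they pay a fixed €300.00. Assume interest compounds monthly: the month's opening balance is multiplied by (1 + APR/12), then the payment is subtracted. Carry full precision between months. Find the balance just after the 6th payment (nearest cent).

€5,476.26

Monthly rate r = 16.9%/12 = 1.40833% = 0.0140833.
Each month: B ← B·(1+r) − €300.00.
Month 1: interest €95.06; balance after payment €6,545.06.
Month 2: interest €92.18; balance after payment €6,337.24.
Month 3: interest €89.25; balance after payment €6,126.49.
Month 4: interest €86.28; balance after payment €5,912.77.
Month 5: interest €83.27; balance after payment €5,696.04.
Month 6: interest €80.22; balance after payment €5,476.26.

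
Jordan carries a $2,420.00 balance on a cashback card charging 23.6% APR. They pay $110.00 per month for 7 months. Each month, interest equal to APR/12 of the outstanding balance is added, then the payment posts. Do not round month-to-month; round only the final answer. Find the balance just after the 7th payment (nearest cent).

$1,956.52

Monthly rate r = 23.6%/12 = 1.96667% = 0.0196667.
Each month: B ← B·(1+r) − $110.00.
Month 1: interest $47.59; balance after payment $2,357.59.
Month 2: interest $46.37; balance after payment $2,293.96.
Month 3: interest $45.11; balance after payment $2,229.07.
Month 4: interest $43.84; balance after payment $2,162.91.
Month 5: interest $42.54; balance after payment $2,095.45.
Month 6: interest $41.21; balance after payment $2,026.66.
Month 7: interest $39.86; balance after payment $1,956.52.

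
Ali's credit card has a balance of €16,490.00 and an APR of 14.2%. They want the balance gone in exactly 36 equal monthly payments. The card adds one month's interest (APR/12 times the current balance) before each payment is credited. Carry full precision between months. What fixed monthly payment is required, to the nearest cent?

Monthly rate r = 14.2%/12 = 1.18333% = 0.0118333.
Level-payment amortization: P = B₀·r / (1 − (1+r)^(−n)) = 16490.00·0.0118333 / (1 − 1.01183^(−36)).
Denominator 1 − (1+r)^(−36) = 0.345248307.
P = 195.132 / 0.345248307 ≈ 565.19.

€565.19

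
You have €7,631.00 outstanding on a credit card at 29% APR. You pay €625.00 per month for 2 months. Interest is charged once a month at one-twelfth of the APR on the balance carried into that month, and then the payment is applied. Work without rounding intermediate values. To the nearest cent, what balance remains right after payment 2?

Monthly rate r = 29%/12 = 2.41667% = 0.0241667.
Each month: B ← B·(1+r) − €625.00.
Month 1: interest €184.42; balance after payment €7,190.42.
Month 2: interest €173.77; balance after payment €6,739.18.

€6,739.18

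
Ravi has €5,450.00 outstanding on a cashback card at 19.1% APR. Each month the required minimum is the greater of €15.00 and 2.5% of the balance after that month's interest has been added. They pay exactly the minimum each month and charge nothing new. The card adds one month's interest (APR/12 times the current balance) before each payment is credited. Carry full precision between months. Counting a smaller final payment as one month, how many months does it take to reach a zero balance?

Monthly rate r = 19.1%/12 = 1.59167% = 0.0159167.
While 2.5% of the post-interest balance exceeds €15.00, each month B ← (B·(1+r))·(1 − 0.025), i.e. B shrinks by the factor (1+r)·0.975 = 0.99052.
This holds for months 1–234. Entering month 235 the balance is €586.50; 2.5% of the post-interest balance is now below €15.00, so the flat €15.00 minimum applies from here.
From month 235 a fixed €15.00 at rate r clears €586.50 in 62 more payments. Total: 234 + 62 = 296 months.

296 months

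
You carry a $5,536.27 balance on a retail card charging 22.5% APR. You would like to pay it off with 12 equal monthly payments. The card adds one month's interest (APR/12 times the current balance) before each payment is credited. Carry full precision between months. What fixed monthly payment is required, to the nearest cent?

$519.50

Monthly rate r = 22.5%/12 = 1.875% = 0.01875.
Level-payment amortization: P = B₀·r / (1 − (1+r)^(−n)) = 5536.27·0.01875 / (1 − 1.01875^(−12)).
Denominator 1 − (1+r)^(−12) = 0.19981844.
P = 103.805 / 0.19981844 ≈ 519.50.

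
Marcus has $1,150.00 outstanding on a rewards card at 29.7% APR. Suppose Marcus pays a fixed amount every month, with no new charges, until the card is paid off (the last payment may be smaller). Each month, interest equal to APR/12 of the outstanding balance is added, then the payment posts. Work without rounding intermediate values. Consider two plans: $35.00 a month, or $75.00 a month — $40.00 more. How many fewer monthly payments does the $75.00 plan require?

49 fewer payments

Monthly rate r = 29.7%/12 = 2.475% = 0.02475.
At $35.00/mo: n = ⌈−ln(1 − rB₀/P)/ln(1+r)⌉ = 69 payments (last $21.98); total interest = total paid − $1,150.00 = $1,251.98.
At $75.00/mo: 20 payments (last $39.20); total interest $314.20.
Payments saved = 69 − 20 = 49.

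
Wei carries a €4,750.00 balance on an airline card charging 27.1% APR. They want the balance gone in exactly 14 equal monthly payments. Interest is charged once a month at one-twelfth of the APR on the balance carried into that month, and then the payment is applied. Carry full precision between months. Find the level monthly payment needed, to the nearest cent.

Monthly rate r = 27.1%/12 = 2.25833% = 0.0225833.
Level-payment amortization: P = B₀·r / (1 − (1+r)^(−n)) = 4750.00·0.0225833 / (1 − 1.02258^(−14)).
Denominator 1 − (1+r)^(−14) = 0.26849372.
P = 107.271 / 0.26849372 ≈ 399.53.

€399.53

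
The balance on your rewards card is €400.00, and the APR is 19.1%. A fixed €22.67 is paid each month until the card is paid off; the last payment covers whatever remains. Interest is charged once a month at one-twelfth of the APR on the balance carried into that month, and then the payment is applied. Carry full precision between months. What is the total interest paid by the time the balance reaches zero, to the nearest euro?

Monthly rate r = 19.1%/12 = 1.59167% = 0.0159167.
Payoff takes n = ⌈−ln(1 − rB₀/P)/ln(1+r)⌉ = ⌈20.877⌉ = 21 payments; the last is €19.90.
Total paid = 20·€22.67 + €19.90 = €473.30.
Total interest = total paid − principal = €473.30 − €400.00 = €73.30.

€73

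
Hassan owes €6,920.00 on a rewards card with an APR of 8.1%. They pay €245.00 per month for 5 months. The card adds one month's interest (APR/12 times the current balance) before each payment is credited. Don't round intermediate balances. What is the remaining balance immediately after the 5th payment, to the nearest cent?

Monthly rate r = 8.1%/12 = 0.675% = 0.00675.
Each month: B ← B·(1+r) − €245.00.
Month 1: interest €46.71; balance after payment €6,721.71.
Month 2: interest €45.37; balance after payment €6,522.08.
Month 3: interest €44.02; balance after payment €6,321.11.
Month 4: interest €42.67; balance after payment €6,118.77.
Month 5: interest €41.30; balance after payment €5,915.07.

€5,915.07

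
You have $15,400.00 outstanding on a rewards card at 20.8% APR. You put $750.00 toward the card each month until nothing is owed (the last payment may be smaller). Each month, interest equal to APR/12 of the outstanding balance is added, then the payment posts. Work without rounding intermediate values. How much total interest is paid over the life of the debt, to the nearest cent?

Monthly rate r = 20.8%/12 = 1.73333% = 0.0173333.
Payoff takes n = ⌈−ln(1 − rB₀/P)/ln(1+r)⌉ = ⌈25.599⌉ = 26 payments; the last is $450.98.
Total paid = 25·$750.00 + $450.98 = $19,200.98.
Total interest = total paid − principal = $19,200.98 − $15,400.00 = $3,800.98.

$3,800.98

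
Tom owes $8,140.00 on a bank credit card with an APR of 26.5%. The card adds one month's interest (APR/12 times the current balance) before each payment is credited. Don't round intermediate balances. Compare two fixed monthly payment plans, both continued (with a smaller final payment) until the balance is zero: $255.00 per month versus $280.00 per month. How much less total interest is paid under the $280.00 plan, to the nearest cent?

$1,081.79

Monthly rate r = 26.5%/12 = 2.20833% = 0.0220833.
At $255.00/mo: n = ⌈−ln(1 − rB₀/P)/ln(1+r)⌉ = 56 payments (last $224.35); total interest = total paid − $8,140.00 = $6,109.35.
At $280.00/mo: 48 payments (last $7.56); total interest $5,027.56.
Interest saved = $6,109.35 − $5,027.56 = $1,081.79.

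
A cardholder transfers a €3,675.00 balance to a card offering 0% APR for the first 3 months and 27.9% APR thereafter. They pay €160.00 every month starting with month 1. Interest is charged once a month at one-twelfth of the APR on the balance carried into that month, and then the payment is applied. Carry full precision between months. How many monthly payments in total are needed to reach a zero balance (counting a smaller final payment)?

Promo months 1–3 at r₀ = 0%/12 = 0; months 4+ at r₁ = 27.9%/12 = 0.02325.
After month 3 (no interest yet): B = €3,675.00 − 3·€160.00 = €3,195.00.
Then at r₁ with €160.00/mo: n₂ = −ln(1 − r₁·B/P)/ln(1+r₁) ≈ 27.16 → 28 more payments.

31 months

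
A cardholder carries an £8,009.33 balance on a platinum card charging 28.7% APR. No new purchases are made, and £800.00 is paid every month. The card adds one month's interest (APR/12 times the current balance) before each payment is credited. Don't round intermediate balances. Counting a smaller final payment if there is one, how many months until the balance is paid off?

Monthly rate r = 28.7%/12 = 2.39167% = 0.0239167.
Recurrence: B ← B·(1+r) − £800.00.
Month 1: interest £191.56; balance after payment £7,400.89.
Month 2: interest £177.00; balance after payment £6,777.89.
Closed form: n = −ln(1 − rB₀/P)/ln(1+r) = −ln(0.76055)/ln(1.02392) ≈ 11.581, so the balance reaches zero during payment 12.

12 months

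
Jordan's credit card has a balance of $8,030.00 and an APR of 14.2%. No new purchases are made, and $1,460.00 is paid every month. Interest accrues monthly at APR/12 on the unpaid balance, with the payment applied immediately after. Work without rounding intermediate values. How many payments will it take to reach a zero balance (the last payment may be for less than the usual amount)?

6 months

Monthly rate r = 14.2%/12 = 1.18333% = 0.0118333.
Recurrence: B ← B·(1+r) − $1,460.00.
Month 1: interest $95.02; balance after payment $6,665.02.
Month 2: interest $78.87; balance after payment $5,283.89.
Month 3: interest $62.53; balance after payment $3,886.42.
Month 4: interest $45.99; balance after payment $2,472.41.
Month 5: interest $29.26; balance after payment $1,041.66.
Month 6: interest $12.33; balance after payment $0.00.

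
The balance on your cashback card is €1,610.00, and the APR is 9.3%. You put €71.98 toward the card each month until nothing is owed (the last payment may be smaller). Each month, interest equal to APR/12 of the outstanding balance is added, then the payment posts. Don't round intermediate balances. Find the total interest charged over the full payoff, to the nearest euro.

€165

Monthly rate r = 9.3%/12 = 0.775% = 0.00775.
Payoff takes n = ⌈−ln(1 − rB₀/P)/ln(1+r)⌉ = ⌈24.659⌉ = 25 payments; the last is €47.49.
Total paid = 24·€71.98 + €47.49 = €1,775.01.
Total interest = total paid − principal = €1,775.01 − €1,610.00 = €165.01.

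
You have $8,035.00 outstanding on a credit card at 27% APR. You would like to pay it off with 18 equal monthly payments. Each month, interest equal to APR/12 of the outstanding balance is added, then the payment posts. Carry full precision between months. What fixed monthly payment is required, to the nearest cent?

$547.80

Monthly rate r = 27%/12 = 2.25% = 0.0225.
Level-payment amortization: P = B₀·r / (1 − (1+r)^(−n)) = 8035.00·0.0225 / (1 − 1.0225^(−18)).
Denominator 1 − (1+r)^(−18) = 0.330022374.
P = 180.787 / 0.330022374 ≈ 547.80.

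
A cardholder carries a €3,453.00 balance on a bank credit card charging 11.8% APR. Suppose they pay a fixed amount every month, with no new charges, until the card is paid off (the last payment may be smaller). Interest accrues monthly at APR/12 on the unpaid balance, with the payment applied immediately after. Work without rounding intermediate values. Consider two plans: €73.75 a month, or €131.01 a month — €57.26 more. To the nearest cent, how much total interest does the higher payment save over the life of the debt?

Monthly rate r = 11.8%/12 = 0.983333% = 0.00983333.
At €73.75/mo: n = ⌈−ln(1 − rB₀/P)/ln(1+r)⌉ = 64 payments (last €3.43); total interest = total paid − €3,453.00 = €1,196.68.
At €131.01/mo: 31 payments (last €86.25); total interest €563.55.
Interest saved = €1,196.68 − €563.55 = €633.13.

€633.13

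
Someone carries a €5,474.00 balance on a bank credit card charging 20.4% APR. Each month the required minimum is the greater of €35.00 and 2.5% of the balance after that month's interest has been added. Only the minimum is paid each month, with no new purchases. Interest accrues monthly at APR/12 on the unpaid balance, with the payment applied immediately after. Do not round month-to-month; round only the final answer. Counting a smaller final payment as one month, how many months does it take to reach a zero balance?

Monthly rate r = 20.4%/12 = 1.7% = 0.017.
While 2.5% of the post-interest balance exceeds €35.00, each month B ← (B·(1+r))·(1 − 0.025), i.e. B shrinks by the factor (1+r)·0.975 = 0.99157.
This holds for months 1–164. Entering month 165 the balance is €1,366.78; 2.5% of the post-interest balance is now below €35.00, so the flat €35.00 minimum applies from here.
From month 165 a fixed €35.00 at rate r clears €1,366.78 in 65 more payments. Total: 164 + 65 = 229 months.

229 months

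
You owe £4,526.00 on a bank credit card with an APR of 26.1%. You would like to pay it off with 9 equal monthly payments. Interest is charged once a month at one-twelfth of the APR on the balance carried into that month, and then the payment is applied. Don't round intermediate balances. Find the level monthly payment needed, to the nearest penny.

Monthly rate r = 26.1%/12 = 2.175% = 0.02175.
Level-payment amortization: P = B₀·r / (1 − (1+r)^(−n)) = 4526.00·0.02175 / (1 − 1.02175^(−9)).
Denominator 1 − (1+r)^(−9) = 0.176055076.
P = 98.4405 / 0.176055076 ≈ 559.15.

£559.15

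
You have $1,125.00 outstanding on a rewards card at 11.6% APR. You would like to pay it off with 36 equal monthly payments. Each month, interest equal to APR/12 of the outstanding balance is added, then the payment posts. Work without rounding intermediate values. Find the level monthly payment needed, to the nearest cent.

Monthly rate r = 11.6%/12 = 0.966667% = 0.00966667.
Level-payment amortization: P = B₀·r / (1 − (1+r)^(−n)) = 1125.00·0.00966667 / (1 − 1.00967^(−36)).
Denominator 1 − (1+r)^(−36) = 0.292720078.
P = 10.875 / 0.292720078 ≈ 37.15.

$37.15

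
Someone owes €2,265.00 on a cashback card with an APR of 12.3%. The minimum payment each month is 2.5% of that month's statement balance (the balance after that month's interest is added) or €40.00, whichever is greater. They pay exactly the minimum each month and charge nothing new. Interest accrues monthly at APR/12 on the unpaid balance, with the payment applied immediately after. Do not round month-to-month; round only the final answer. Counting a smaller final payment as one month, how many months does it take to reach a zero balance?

Monthly rate r = 12.3%/12 = 1.025% = 0.01025.
While 2.5% of the post-interest balance exceeds €40.00, each month B ← (B·(1+r))·(1 − 0.025), i.e. B shrinks by the factor (1+r)·0.975 = 0.98499.
This holds for months 1–24. Entering month 25 the balance is €1,575.69; 2.5% of the post-interest balance is now below €40.00, so the flat €40.00 minimum applies from here.
From month 25 a fixed €40.00 at rate r clears €1,575.69 in 51 more payments. Total: 24 + 51 = 75 months.

75 months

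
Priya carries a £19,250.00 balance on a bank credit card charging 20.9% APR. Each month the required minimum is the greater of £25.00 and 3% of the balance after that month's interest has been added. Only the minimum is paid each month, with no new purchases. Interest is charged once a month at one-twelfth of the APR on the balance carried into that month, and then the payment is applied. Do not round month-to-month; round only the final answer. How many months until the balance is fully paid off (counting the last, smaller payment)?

Monthly rate r = 20.9%/12 = 1.74167% = 0.0174167.
While 3% of the post-interest balance exceeds £25.00, each month B ← (B·(1+r))·(1 − 0.03), i.e. B shrinks by the factor (1+r)·0.97 = 0.98689.
This holds for months 1–240. Entering month 241 the balance is £811.65; 3% of the post-interest balance is now below £25.00, so the flat £25.00 minimum applies from here.
From month 241 a fixed £25.00 at rate r clears £811.65 in 49 more payments. Total: 240 + 49 = 289 months.

289 months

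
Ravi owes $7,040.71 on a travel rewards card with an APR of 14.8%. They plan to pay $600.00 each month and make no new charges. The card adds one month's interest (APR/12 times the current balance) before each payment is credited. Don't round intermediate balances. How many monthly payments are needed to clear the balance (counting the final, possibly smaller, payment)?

Monthly rate r = 14.8%/12 = 1.23333% = 0.0123333.
Recurrence: B ← B·(1+r) − $600.00.
Month 1: interest $86.84; balance after payment $6,527.55.
Month 2: interest $80.51; balance after payment $6,008.05.
Closed form: n = −ln(1 − rB₀/P)/ln(1+r) = −ln(0.85527)/ln(1.01233) ≈ 12.754, so the balance reaches zero during payment 13.

13 payments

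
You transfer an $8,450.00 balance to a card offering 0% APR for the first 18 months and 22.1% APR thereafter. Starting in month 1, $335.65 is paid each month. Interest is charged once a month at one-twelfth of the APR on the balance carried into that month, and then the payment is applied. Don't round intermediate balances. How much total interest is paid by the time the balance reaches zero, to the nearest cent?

$198.95

Promo months 1–18 at r₀ = 0%/12 = 0; months 19+ at r₁ = 22.1%/12 = 0.0184167.
After month 18 (no interest yet): B = $8,450.00 − 18·$335.65 = $2,408.30.
Then at r₁ with $335.65/mo: n₂ = −ln(1 − r₁·B/P)/ln(1+r₁) ≈ 7.77 → 8 more payments.
Total paid = 25·$335.65 + $257.70 = $8,648.95; interest = $8,648.95 − $8,450.00 = $198.95.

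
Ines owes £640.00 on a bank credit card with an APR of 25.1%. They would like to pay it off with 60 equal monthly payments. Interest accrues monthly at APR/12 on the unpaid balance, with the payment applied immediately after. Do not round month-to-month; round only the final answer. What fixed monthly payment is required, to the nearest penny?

£18.82

Monthly rate r = 25.1%/12 = 2.09167% = 0.0209167.
Level-payment amortization: P = B₀·r / (1 − (1+r)^(−n)) = 640.00·0.0209167 / (1 − 1.02092^(−60)).
Denominator 1 − (1+r)^(−60) = 0.711209854.
P = 13.3867 / 0.711209854 ≈ 18.82.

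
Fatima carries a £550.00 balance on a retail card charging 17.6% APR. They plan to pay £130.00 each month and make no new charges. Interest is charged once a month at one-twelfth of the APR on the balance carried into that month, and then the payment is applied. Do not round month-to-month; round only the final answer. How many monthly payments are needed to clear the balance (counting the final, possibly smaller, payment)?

5 months

Monthly rate r = 17.6%/12 = 1.46667% = 0.0146667.
Recurrence: B ← B·(1+r) − £130.00.
Month 1: interest £8.07; balance after payment £428.07.
Month 2: interest £6.28; balance after payment £304.34.
Month 3: interest £4.46; balance after payment £178.81.
Month 4: interest £2.62; balance after payment £51.43.
Month 5: interest £0.75; balance after payment £0.00.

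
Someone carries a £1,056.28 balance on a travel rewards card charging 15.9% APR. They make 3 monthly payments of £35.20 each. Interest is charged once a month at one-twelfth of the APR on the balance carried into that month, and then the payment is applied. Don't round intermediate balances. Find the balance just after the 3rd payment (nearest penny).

Monthly rate r = 15.9%/12 = 1.325% = 0.01325.
Each month: B ← B·(1+r) − £35.20.
Month 1: interest £14.00; balance after payment £1,035.08.
Month 2: interest £13.71; balance after payment £1,013.59.
Month 3: interest £13.43; balance after payment £991.82.

£991.82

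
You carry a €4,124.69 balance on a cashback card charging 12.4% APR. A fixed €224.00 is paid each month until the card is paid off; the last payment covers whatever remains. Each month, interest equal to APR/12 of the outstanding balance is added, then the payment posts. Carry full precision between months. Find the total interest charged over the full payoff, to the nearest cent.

Monthly rate r = 12.4%/12 = 1.03333% = 0.0103333.
Payoff takes n = ⌈−ln(1 − rB₀/P)/ln(1+r)⌉ = ⌈20.531⌉ = 21 payments; the last is €119.16.
Total paid = 20·€224.00 + €119.16 = €4,599.16.
Total interest = total paid − principal = €4,599.16 − €4,124.69 = €474.47.

€474.47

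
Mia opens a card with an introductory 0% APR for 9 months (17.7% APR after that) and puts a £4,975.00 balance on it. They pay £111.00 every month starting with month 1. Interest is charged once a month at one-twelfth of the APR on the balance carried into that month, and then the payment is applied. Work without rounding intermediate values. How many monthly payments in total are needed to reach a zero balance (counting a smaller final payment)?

61 payments

Promo months 1–9 at r₀ = 0%/12 = 0; months 10+ at r₁ = 17.7%/12 = 0.01475.
After month 9 (no interest yet): B = £4,975.00 − 9·£111.00 = £3,976.00.
Then at r₁ with £111.00/mo: n₂ = −ln(1 − r₁·B/P)/ln(1+r₁) ≈ 51.32 → 52 more payments.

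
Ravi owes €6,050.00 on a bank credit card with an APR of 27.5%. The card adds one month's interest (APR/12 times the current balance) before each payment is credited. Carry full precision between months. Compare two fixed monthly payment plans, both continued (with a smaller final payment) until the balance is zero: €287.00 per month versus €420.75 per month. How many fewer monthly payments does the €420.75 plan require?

12 fewer payments

Monthly rate r = 27.5%/12 = 2.29167% = 0.0229167.
At €287.00/mo: n = ⌈−ln(1 − rB₀/P)/ln(1+r)⌉ = 30 payments (last €35.78); total interest = total paid − €6,050.00 = €2,308.78.
At €420.75/mo: 18 payments (last €271.76); total interest €1,374.51.
Payments saved = 30 − 18 = 12.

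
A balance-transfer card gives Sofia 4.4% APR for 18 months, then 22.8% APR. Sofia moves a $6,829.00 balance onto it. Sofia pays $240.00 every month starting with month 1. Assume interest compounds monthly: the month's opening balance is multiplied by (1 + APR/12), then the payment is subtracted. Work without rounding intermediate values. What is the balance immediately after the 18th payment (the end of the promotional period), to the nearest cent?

$2,836.73

Promo months 1–18 at r₀ = 4.4%/12 = 0.00366667; months 19+ at r₁ = 22.8%/12 = 0.019.
After month 18: iterate B ← B·(1+r₀) − $240.00 for 18 months → $2,836.73.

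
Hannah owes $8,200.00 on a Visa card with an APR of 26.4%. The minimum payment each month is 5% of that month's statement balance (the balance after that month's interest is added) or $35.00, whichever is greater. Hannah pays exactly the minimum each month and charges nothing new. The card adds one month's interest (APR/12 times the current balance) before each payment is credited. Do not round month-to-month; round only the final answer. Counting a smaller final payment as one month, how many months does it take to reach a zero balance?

110 months

Monthly rate r = 26.4%/12 = 2.2% = 0.022.
While 5% of the post-interest balance exceeds $35.00, each month B ← (B·(1+r))·(1 − 0.05), i.e. B shrinks by the factor (1+r)·0.95 = 0.9709.
This holds for months 1–85. Entering month 86 the balance is $666.26; 5% of the post-interest balance is now below $35.00, so the flat $35.00 minimum applies from here.
From month 86 a fixed $35.00 at rate r clears $666.26 in 25 more payments. Total: 85 + 25 = 110 months.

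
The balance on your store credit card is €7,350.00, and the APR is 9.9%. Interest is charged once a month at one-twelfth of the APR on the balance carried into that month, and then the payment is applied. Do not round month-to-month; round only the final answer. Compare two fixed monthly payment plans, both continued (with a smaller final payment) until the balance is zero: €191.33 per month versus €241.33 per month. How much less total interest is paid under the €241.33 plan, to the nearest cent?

€376.42

Monthly rate r = 9.9%/12 = 0.825% = 0.00825.
At €191.33/mo: n = ⌈−ln(1 − rB₀/P)/ln(1+r)⌉ = 47 payments (last €74.92); total interest = total paid − €7,350.00 = €1,526.10.
At €241.33/mo: 36 payments (last €53.13); total interest €1,149.68.
Interest saved = €1,526.10 − €1,149.68 = €376.42.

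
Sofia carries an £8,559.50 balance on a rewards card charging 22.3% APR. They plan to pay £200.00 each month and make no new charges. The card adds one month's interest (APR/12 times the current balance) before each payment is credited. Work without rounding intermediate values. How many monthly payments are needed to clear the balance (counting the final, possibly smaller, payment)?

Monthly rate r = 22.3%/12 = 1.85833% = 0.0185833.
Recurrence: B ← B·(1+r) − £200.00.
Month 1: interest £159.06; balance after payment £8,518.56.
Month 2: interest £158.30; balance after payment £8,476.87.
Closed form: n = −ln(1 − rB₀/P)/ln(1+r) = −ln(0.20468)/ln(1.01858) ≈ 86.153, so the balance reaches zero during payment 87.

87 payments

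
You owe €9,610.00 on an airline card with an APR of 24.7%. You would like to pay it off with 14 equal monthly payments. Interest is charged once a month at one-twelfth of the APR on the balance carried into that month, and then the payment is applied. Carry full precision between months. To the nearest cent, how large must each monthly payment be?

Monthly rate r = 24.7%/12 = 2.05833% = 0.0205833.
Level-payment amortization: P = B₀·r / (1 − (1+r)^(−n)) = 9610.00·0.0205833 / (1 − 1.02058^(−14)).
Denominator 1 − (1+r)^(−14) = 0.248166981.
P = 197.806 / 0.248166981 ≈ 797.07.

€797.07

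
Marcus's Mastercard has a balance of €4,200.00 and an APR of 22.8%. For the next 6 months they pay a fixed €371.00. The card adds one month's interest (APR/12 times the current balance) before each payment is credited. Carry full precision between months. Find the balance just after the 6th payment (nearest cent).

€2,367.68

Monthly rate r = 22.8%/12 = 1.9% = 0.019.
Each month: B ← B·(1+r) − €371.00.
Month 1: interest €79.80; balance after payment €3,908.80.
Month 2: interest €74.27; balance after payment €3,612.07.
Month 3: interest €68.63; balance after payment €3,309.70.
Month 4: interest €62.88; balance after payment €3,001.58.
Month 5: interest €57.03; balance after payment €2,687.61.
Month 6: interest €51.06; balance after payment €2,367.68.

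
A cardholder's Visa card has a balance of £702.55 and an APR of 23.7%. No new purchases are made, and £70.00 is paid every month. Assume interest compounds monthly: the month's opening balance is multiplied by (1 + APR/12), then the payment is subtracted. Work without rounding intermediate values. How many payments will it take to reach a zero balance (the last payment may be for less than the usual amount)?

Monthly rate r = 23.7%/12 = 1.975% = 0.01975.
Recurrence: B ← B·(1+r) − £70.00.
Month 1: interest £13.88; balance after payment £646.43.
Month 2: interest £12.77; balance after payment £589.19.
Closed form: n = −ln(1 − rB₀/P)/ln(1+r) = −ln(0.80178)/ln(1.01975) ≈ 11.296, so the balance reaches zero during payment 12.

12 payments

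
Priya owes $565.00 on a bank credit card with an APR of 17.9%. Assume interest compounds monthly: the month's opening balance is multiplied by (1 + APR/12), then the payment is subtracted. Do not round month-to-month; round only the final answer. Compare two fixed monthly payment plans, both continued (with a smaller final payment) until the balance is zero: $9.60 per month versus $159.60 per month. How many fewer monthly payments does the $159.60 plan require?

139 fewer payments

Monthly rate r = 17.9%/12 = 1.49167% = 0.0149167.
At $9.60/mo: n = ⌈−ln(1 − rB₀/P)/ln(1+r)⌉ = 143 payments (last $0.30); total interest = total paid − $565.00 = $798.50.
At $159.60/mo: 4 payments (last $106.25); total interest $20.05.
Payments saved = 143 − 4 = 139.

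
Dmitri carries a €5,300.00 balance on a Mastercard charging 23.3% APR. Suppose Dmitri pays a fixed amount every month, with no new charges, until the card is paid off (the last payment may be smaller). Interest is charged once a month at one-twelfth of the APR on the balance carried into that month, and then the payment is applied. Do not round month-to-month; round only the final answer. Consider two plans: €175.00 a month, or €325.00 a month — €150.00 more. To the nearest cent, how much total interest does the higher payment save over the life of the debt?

€1,635.58

Monthly rate r = 23.3%/12 = 1.94167% = 0.0194167.
At €175.00/mo: n = ⌈−ln(1 − rB₀/P)/ln(1+r)⌉ = 47 payments (last €20.57); total interest = total paid − €5,300.00 = €2,770.57.
At €325.00/mo: 20 payments (last €259.99); total interest €1,134.99.
Interest saved = €2,770.57 − €1,134.99 = €1,635.58.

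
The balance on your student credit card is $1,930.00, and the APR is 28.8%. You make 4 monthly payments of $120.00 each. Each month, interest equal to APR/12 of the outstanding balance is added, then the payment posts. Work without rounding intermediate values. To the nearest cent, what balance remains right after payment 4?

$1,624.50

Monthly rate r = 28.8%/12 = 2.4% = 0.024.
Each month: B ← B·(1+r) − $120.00.
Month 1: interest $46.32; balance after payment $1,856.32.
Month 2: interest $44.55; balance after payment $1,780.87.
Month 3: interest $42.74; balance after payment $1,703.61.
Month 4: interest $40.89; balance after payment $1,624.50.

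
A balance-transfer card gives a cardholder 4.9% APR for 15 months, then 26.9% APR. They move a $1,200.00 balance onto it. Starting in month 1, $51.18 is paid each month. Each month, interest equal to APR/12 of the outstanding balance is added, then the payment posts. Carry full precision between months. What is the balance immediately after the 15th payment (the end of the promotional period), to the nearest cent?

Promo months 1–15 at r₀ = 4.9%/12 = 0.00408333; months 16+ at r₁ = 26.9%/12 = 0.0224167.
After month 15: iterate B ← B·(1+r₀) − $51.18 for 15 months → $485.60.

$485.60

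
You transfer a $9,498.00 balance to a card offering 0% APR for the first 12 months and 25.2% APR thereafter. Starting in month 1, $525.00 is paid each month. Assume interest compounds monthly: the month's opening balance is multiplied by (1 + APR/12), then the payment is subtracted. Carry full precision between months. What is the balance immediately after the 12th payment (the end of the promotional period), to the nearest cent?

Promo months 1–12 at r₀ = 0%/12 = 0; months 13+ at r₁ = 25.2%/12 = 0.021.
After month 12 (no interest yet): B = $9,498.00 − 12·$525.00 = $3,198.00.

$3,198.00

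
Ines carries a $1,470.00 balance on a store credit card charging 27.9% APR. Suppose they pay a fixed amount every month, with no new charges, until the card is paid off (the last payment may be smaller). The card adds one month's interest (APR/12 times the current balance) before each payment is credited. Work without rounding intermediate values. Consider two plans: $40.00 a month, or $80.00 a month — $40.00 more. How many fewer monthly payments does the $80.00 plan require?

59 fewer payments

Monthly rate r = 27.9%/12 = 2.325% = 0.02325.
At $40.00/mo: n = ⌈−ln(1 − rB₀/P)/ln(1+r)⌉ = 84 payments (last $33.98); total interest = total paid − $1,470.00 = $1,883.98.
At $80.00/mo: 25 payments (last $19.80); total interest $469.80.
Payments saved = 84 − 25 = 59.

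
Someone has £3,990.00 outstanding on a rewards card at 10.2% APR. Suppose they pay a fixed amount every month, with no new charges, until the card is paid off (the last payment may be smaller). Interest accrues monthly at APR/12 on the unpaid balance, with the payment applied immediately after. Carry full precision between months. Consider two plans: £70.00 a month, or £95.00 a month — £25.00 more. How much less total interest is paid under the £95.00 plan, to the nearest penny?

Monthly rate r = 10.2%/12 = 0.85% = 0.0085.
At £70.00/mo: n = ⌈−ln(1 − rB₀/P)/ln(1+r)⌉ = 79 payments (last £20.07); total interest = total paid − £3,990.00 = £1,490.07.
At £95.00/mo: 53 payments (last £16.65); total interest £966.65.
Interest saved = £1,490.07 − £966.65 = £523.42.

£523.42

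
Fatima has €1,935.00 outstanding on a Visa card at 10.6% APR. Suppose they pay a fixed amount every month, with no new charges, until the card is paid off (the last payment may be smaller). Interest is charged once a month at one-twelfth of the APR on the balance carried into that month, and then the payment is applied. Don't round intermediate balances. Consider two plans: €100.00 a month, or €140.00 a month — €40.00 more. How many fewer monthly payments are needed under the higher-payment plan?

7 fewer payments

Monthly rate r = 10.6%/12 = 0.883333% = 0.00883333.
At €100.00/mo: n = ⌈−ln(1 − rB₀/P)/ln(1+r)⌉ = 22 payments (last €31.47); total interest = total paid − €1,935.00 = €196.47.
At €140.00/mo: 15 payments (last €112.91); total interest €137.91.
Payments saved = 22 − 15 = 7.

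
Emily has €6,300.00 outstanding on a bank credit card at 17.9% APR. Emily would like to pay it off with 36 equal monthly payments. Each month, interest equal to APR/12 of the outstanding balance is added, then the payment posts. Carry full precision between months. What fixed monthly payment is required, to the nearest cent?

€227.44

Monthly rate r = 17.9%/12 = 1.49167% = 0.0149167.
Level-payment amortization: P = B₀·r / (1 − (1+r)^(−n)) = 6300.00·0.0149167 / (1 − 1.01492^(−36)).
Denominator 1 − (1+r)^(−36) = 0.413178306.
P = 93.975 / 0.413178306 ≈ 227.44.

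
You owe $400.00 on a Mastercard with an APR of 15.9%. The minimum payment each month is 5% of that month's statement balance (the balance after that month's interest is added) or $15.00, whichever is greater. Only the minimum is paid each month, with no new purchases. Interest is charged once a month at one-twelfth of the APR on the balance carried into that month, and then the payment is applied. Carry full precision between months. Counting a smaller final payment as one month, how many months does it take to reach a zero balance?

Monthly rate r = 15.9%/12 = 1.325% = 0.01325.
While 5% of the post-interest balance exceeds $15.00, each month B ← (B·(1+r))·(1 − 0.05), i.e. B shrinks by the factor (1+r)·0.95 = 0.96259.
This holds for months 1–8. Entering month 9 the balance is $294.84; 5% of the post-interest balance is now below $15.00, so the flat $15.00 minimum applies from here.
From month 9 a fixed $15.00 at rate r clears $294.84 in 23 more payments. Total: 8 + 23 = 31 months.

31 months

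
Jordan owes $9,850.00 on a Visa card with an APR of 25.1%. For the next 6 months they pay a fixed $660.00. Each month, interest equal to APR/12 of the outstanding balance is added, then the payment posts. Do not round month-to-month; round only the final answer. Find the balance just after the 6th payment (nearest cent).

$6,979.71

Monthly rate r = 25.1%/12 = 2.09167% = 0.0209167.
Each month: B ← B·(1+r) − $660.00.
Month 1: interest $206.03; balance after payment $9,396.03.
Month 2: interest $196.53; balance after payment $8,932.56.
Month 3: interest $186.84; balance after payment $8,459.40.
Month 4: interest $176.94; balance after payment $7,976.34.
Month 5: interest $166.84; balance after payment $7,483.18.
Month 6: interest $156.52; balance after payment $6,979.71.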